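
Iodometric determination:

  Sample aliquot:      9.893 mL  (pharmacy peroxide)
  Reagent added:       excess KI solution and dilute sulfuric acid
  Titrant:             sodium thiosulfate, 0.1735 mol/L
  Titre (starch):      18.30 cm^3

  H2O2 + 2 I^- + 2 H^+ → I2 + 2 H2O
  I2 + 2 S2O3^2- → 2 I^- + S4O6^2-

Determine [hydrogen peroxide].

n(S2O3^2-) = 0.01830 × 0.1735 = 3.175 × 10^-3 mol
n(I2) = n(S2O3^2-)/2 = 1.588 × 10^-3 mol
n(H2O2) in the aliquot = 1.588 × 10^-3 mol (1:1 ratio)
[H2O2] = 1.588 × 10^-3 / 0.009893 = 0.1605 mol/L

0.1605 mol/L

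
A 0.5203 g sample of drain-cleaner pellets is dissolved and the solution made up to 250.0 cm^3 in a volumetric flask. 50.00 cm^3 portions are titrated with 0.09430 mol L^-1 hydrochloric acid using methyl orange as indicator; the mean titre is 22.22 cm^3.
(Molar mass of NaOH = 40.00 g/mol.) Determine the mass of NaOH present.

0.4191 g

NaOH + HCl → NaCl + H2O
n(HCl) per titration = 0.02222 × 0.09430 = 2.095 × 10^-3 mol
n(NaOH) in each aliquot = 2.095 × 10^-3 mol (1:1 ratio)
n(NaOH) in the whole flask = 2.095 × 10^-3 × 250.0/50.00 = 0.01048 mol
mass of NaOH = 0.01048 × 40.00 = 0.4191 g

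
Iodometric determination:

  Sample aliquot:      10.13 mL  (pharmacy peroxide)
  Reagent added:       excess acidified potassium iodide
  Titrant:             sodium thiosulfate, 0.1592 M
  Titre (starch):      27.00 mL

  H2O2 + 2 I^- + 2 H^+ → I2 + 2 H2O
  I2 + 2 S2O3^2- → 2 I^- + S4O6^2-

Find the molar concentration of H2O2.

n(S2O3^2-) = 0.02700 × 0.1592 = 4.298 × 10^-3 mol
n(I2) = n(S2O3^2-)/2 = 2.149 × 10^-3 mol
n(H2O2) in the aliquot = 2.149 × 10^-3 mol (1:1 ratio)
[H2O2] = 2.149 × 10^-3 / 0.01013 = 0.2122 mol/L

0.2122 M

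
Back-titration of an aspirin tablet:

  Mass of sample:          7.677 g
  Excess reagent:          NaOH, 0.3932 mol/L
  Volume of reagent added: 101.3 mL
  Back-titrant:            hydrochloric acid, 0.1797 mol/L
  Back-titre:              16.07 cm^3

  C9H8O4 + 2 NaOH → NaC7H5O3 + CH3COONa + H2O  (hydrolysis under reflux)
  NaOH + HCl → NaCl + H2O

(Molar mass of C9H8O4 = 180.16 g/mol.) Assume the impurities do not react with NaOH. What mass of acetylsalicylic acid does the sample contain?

n(NaOH) added = 0.1013 × 0.3932 = 0.03983 mol
n(HCl) used in back-titration = 0.01607 × 0.1797 = 2.888 × 10^-3 mol
n(NaOH) left over = 2.888 × 10^-3 mol (1:1 ratio)
n(NaOH) consumed by analyte = 0.03983 − 2.888 × 10^-3 = 0.03694 mol
From the 1:2 ratio, n(C9H8O4) = 1/2 × 0.03694 = 0.01847 mol
mass of C9H8O4 = 0.01847 × 180.16 = 3.328 g

3.328 g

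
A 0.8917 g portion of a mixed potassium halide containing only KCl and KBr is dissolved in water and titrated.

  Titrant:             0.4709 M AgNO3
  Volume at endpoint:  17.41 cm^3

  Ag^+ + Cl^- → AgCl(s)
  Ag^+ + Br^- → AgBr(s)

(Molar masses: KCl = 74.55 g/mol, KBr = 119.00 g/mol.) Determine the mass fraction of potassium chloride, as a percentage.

n(AgNO3) = 0.01741 × 0.4709 = 8.198 × 10^-3 mol
Let x = n(KCl), y = n(KBr).
Titrant: 1x + 1y = 8.198 × 10^-3;  mass: 74.55x + 119.00y = 0.8917
Solving, x = 1.888 × 10^-3 mol, y = 6.311 × 10^-3 mol
mass of KCl = 1.888 × 10^-3 × 74.55 = 0.1407 g
% KCl = 0.1407 / 0.8917 × 100 = 15.78 %

15.78 %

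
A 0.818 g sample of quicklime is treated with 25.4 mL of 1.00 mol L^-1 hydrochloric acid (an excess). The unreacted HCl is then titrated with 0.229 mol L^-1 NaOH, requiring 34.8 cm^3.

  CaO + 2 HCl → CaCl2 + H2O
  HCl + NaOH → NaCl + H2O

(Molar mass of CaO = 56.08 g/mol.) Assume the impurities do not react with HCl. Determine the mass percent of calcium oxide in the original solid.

n(HCl) added = 0.0254 × 1.00 = 0.0254 mol
n(NaOH) used in back-titration = 0.0348 × 0.229 = 7.97 × 10^-3 mol
n(HCl) left over = 7.97 × 10^-3 mol (1:1 ratio)
n(HCl) consumed by analyte = 0.0254 − 7.97 × 10^-3 = 0.0174 mol
From the 1:2 ratio, n(CaO) = 1/2 × 0.0174 = 8.72 × 10^-3 mol
mass of CaO = 8.72 × 10^-3 × 56.08 = 0.489 g
% CaO = 0.489 / 0.818 × 100 = 59.8 %

59.8 %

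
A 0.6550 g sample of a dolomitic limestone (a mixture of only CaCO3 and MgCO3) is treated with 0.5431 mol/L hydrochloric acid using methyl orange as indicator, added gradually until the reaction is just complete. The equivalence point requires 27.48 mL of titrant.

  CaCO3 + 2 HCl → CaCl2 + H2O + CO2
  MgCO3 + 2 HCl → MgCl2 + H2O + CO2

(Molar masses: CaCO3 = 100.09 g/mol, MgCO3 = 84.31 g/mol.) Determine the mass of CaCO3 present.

0.1640 g

n(HCl) = 0.02748 × 0.5431 = 0.01492 mol
Let x = n(CaCO3), y = n(MgCO3).
Titrant: 2x + 2y = 0.01492;  mass: 100.09x + 84.31y = 0.6550
Solving, x = 1.639 × 10^-3 mol, y = 5.823 × 10^-3 mol
mass of CaCO3 = 1.639 × 10^-3 × 100.09 = 0.1640 g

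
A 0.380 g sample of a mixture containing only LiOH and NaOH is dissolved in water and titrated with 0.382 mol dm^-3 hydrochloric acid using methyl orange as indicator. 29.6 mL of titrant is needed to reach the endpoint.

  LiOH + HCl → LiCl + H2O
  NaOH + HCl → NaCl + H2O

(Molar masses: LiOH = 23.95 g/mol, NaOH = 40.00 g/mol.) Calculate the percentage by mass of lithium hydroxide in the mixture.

n(HCl) = 0.0296 × 0.382 = 0.0113 mol
Let x = n(LiOH), y = n(NaOH).
Titrant: 1x + 1y = 0.0113;  mass: 23.95x + 40.00y = 0.380
Solving, x = 4.50 × 10^-3 mol, y = 6.80 × 10^-3 mol
mass of LiOH = 4.50 × 10^-3 × 23.95 = 0.108 g
% LiOH = 0.108 / 0.380 × 100 = 28.4 %

28.4 %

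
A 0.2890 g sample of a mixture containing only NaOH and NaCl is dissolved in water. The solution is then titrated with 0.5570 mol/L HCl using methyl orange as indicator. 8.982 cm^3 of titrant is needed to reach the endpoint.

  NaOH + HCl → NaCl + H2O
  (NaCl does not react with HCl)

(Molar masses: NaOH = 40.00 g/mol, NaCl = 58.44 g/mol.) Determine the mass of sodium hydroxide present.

n(HCl) = 0.008982 × 0.5570 = 5.003 × 10^-3 mol
Let x = n(NaOH), y = n(NaCl).
Titrant: 1x = 5.003 × 10^-3;  mass: 40.00x + 58.44y = 0.2890
Solving, x = 5.003 × 10^-3 mol, y = 1.521 × 10^-3 mol
mass of NaOH = 5.003 × 10^-3 × 40.00 = 0.2001 g

0.2001 g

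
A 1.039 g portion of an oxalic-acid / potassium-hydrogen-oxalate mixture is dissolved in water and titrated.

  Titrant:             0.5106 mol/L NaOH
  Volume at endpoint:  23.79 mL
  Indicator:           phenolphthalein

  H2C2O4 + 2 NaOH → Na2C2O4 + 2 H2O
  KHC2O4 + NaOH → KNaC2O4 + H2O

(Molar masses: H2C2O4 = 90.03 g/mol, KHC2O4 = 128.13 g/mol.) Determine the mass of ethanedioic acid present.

0.2802 g

n(NaOH) = 0.02379 × 0.5106 = 0.01215 mol
Let x = n(H2C2O4), y = n(KHC2O4).
Titrant: 2x + 1y = 0.01215;  mass: 90.03x + 128.13y = 1.039
Solving, x = 3.113 × 10^-3 mol, y = 5.922 × 10^-3 mol
mass of H2C2O4 = 3.113 × 10^-3 × 90.03 = 0.2802 g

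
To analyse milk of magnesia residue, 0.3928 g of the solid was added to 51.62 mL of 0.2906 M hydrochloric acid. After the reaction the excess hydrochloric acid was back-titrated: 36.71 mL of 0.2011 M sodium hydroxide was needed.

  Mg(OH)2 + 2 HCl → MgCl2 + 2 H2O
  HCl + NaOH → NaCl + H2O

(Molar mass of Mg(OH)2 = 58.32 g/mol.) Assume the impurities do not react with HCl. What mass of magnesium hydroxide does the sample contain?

0.2222 g

n(HCl) added = 0.05162 × 0.2906 = 0.01500 mol
n(NaOH) used in back-titration = 0.03671 × 0.2011 = 7.382 × 10^-3 mol
n(HCl) left over = 7.382 × 10^-3 mol (1:1 ratio)
n(HCl) consumed by analyte = 0.01500 − 7.382 × 10^-3 = 7.618 × 10^-3 mol
From the 1:2 ratio, n(Mg(OH)2) = 1/2 × 7.618 × 10^-3 = 3.809 × 10^-3 mol
mass of Mg(OH)2 = 3.809 × 10^-3 × 58.32 = 0.2222 g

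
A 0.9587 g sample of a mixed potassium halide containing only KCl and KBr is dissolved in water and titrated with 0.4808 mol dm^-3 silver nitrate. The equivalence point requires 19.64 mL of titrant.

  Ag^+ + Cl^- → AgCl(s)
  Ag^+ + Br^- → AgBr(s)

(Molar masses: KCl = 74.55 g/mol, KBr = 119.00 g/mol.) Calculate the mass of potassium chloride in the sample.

n(AgNO3) = 0.01964 × 0.4808 = 9.443 × 10^-3 mol
Let x = n(KCl), y = n(KBr).
Titrant: 1x + 1y = 9.443 × 10^-3;  mass: 74.55x + 119.00y = 0.9587
Solving, x = 3.712 × 10^-3 mol, y = 5.731 × 10^-3 mol
mass of KCl = 3.712 × 10^-3 × 74.55 = 0.2767 g

0.2767 g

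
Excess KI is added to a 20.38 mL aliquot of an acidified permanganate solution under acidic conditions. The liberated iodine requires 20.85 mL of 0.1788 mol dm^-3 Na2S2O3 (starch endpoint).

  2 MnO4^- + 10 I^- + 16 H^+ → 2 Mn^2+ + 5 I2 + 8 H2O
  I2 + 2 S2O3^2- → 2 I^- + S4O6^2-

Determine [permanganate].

n(S2O3^2-) = 0.02085 × 0.1788 = 3.728 × 10^-3 mol
n(I2) = n(S2O3^2-)/2 = 1.864 × 10^-3 mol
From the 2:5 ratio, n(MnO4^-) in the aliquot = 2/5 × 1.864 × 10^-3 = 7.456 × 10^-4 mol
[MnO4^-] = 7.456 × 10^-4 / 0.02038 = 0.03658 mol/L

0.03658 mol/L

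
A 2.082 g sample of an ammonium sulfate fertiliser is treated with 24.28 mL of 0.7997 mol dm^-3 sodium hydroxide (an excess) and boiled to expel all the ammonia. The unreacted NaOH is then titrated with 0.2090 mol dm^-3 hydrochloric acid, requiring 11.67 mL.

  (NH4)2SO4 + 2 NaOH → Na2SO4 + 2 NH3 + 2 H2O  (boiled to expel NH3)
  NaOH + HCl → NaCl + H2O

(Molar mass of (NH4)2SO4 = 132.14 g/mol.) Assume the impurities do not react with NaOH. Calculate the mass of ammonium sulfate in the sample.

1.122 g

n(NaOH) added = 0.02428 × 0.7997 = 0.01942 mol
n(HCl) used in back-titration = 0.01167 × 0.2090 = 2.439 × 10^-3 mol
n(NaOH) left over = 2.439 × 10^-3 mol (1:1 ratio)
n(NaOH) consumed by analyte = 0.01942 − 2.439 × 10^-3 = 0.01698 mol
From the 1:2 ratio, n((NH4)2SO4) = 1/2 × 0.01698 = 8.489 × 10^-3 mol
mass of (NH4)2SO4 = 8.489 × 10^-3 × 132.14 = 1.122 g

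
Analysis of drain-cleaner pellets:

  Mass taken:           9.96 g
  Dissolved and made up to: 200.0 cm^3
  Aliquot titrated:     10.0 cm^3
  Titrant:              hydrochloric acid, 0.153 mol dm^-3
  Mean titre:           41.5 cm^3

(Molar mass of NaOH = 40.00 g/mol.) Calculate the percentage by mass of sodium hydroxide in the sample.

NaOH + HCl → NaCl + H2O
n(HCl) per titration = 0.0415 × 0.153 = 6.35 × 10^-3 mol
n(NaOH) in each aliquot = 6.35 × 10^-3 mol (1:1 ratio)
n(NaOH) in the whole flask = 6.35 × 10^-3 × 200.0/10.0 = 0.127 mol
mass of NaOH = 0.127 × 40.00 = 5.08 g
% NaOH = 5.08 / 9.96 × 100 = 51.0 %

51.0 %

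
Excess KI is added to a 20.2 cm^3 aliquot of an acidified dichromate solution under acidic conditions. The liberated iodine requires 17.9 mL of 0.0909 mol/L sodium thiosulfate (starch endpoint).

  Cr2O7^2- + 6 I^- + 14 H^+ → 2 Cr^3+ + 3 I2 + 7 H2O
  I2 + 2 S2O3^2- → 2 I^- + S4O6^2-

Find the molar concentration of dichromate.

0.0134 mol/L

n(S2O3^2-) = 0.0179 × 0.0909 = 1.63 × 10^-3 mol
n(I2) = n(S2O3^2-)/2 = 8.14 × 10^-4 mol
From the 1:3 ratio, n(Cr2O7^2-) in the aliquot = 1/3 × 8.14 × 10^-4 = 2.71 × 10^-4 mol
[Cr2O7^2-] = 2.71 × 10^-4 / 0.0202 = 0.0134 mol/L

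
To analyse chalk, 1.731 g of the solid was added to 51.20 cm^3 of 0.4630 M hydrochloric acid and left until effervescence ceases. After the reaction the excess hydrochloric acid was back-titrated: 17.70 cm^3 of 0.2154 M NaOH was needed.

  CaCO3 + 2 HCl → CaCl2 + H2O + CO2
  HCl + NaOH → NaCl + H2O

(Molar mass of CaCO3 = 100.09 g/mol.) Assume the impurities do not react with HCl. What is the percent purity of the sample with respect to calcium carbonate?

57.51 %

n(HCl) added = 0.05120 × 0.4630 = 0.02371 mol
n(NaOH) used in back-titration = 0.01770 × 0.2154 = 3.813 × 10^-3 mol
n(HCl) left over = 3.813 × 10^-3 mol (1:1 ratio)
n(HCl) consumed by analyte = 0.02371 − 3.813 × 10^-3 = 0.01989 mol
From the 1:2 ratio, n(CaCO3) = 1/2 × 0.01989 = 9.947 × 10^-3 mol
mass of CaCO3 = 9.947 × 10^-3 × 100.09 = 0.9955 g
% CaCO3 = 0.9955 / 1.731 × 100 = 57.51 %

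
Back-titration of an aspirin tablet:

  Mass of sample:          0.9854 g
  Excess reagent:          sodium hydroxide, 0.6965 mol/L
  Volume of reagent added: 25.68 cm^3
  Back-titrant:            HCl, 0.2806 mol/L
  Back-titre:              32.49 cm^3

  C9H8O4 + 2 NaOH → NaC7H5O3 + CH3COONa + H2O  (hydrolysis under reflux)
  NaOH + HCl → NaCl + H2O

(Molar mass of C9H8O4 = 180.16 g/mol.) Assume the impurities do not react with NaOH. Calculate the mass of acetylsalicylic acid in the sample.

0.7899 g

n(NaOH) added = 0.02568 × 0.6965 = 0.01789 mol
n(HCl) used in back-titration = 0.03249 × 0.2806 = 9.117 × 10^-3 mol
n(NaOH) left over = 9.117 × 10^-3 mol (1:1 ratio)
n(NaOH) consumed by analyte = 0.01789 − 9.117 × 10^-3 = 8.769 × 10^-3 mol
From the 1:2 ratio, n(C9H8O4) = 1/2 × 8.769 × 10^-3 = 4.385 × 10^-3 mol
mass of C9H8O4 = 4.385 × 10^-3 × 180.16 = 0.7899 g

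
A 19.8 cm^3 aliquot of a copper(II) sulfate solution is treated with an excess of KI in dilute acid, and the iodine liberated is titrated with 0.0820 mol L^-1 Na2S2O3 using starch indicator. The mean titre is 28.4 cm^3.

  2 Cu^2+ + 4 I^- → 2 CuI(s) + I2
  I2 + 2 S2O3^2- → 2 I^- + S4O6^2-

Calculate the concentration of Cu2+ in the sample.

n(S2O3^2-) = 0.0284 × 0.0820 = 2.33 × 10^-3 mol
n(I2) = n(S2O3^2-)/2 = 1.16 × 10^-3 mol
From the 2:1 ratio, n(Cu2+) in the aliquot = 2/1 × 1.16 × 10^-3 = 2.33 × 10^-3 mol
[Cu2+] = 2.33 × 10^-3 / 0.0198 = 0.118 mol/L

0.118 mol/L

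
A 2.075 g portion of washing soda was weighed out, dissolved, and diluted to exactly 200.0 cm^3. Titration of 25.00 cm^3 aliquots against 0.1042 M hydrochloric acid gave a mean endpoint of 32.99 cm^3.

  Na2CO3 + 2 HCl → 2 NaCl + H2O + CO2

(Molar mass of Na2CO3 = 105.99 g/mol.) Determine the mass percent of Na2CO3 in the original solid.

70.24 %

n(HCl) per titration = 0.03299 × 0.1042 = 3.438 × 10^-3 mol
From the 1:2 ratio, n(Na2CO3) in each aliquot = 1/2 × 3.438 × 10^-3 = 1.719 × 10^-3 mol
n(Na2CO3) in the whole flask = 1.719 × 10^-3 × 200.0/25.00 = 0.01375 mol
mass of Na2CO3 = 0.01375 × 105.99 = 1.457 g
% Na2CO3 = 1.457 / 2.075 × 100 = 70.24 %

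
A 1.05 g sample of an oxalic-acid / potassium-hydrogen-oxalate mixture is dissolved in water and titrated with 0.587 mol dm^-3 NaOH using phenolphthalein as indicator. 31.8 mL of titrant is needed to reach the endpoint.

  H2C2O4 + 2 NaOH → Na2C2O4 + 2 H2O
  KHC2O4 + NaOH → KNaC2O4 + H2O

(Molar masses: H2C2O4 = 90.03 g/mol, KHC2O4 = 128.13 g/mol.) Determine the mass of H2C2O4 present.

n(NaOH) = 0.0318 × 0.587 = 0.0187 mol
Let x = n(H2C2O4), y = n(KHC2O4).
Titrant: 2x + 1y = 0.0187;  mass: 90.03x + 128.13y = 1.05
Solving, x = 8.07 × 10^-3 mol, y = 2.52 × 10^-3 mol
mass of H2C2O4 = 8.07 × 10^-3 × 90.03 = 0.727 g

0.727 g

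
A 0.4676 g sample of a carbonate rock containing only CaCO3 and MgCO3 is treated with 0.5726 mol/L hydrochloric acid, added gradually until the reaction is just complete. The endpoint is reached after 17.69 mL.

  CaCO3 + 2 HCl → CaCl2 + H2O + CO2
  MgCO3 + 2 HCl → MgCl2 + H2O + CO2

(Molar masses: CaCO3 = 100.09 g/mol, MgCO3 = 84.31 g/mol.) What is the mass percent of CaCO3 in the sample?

n(HCl) = 0.01769 × 0.5726 = 0.01013 mol
Let x = n(CaCO3), y = n(MgCO3).
Titrant: 2x + 2y = 0.01013;  mass: 100.09x + 84.31y = 0.4676
Solving, x = 2.573 × 10^-3 mol, y = 2.492 × 10^-3 mol
mass of CaCO3 = 2.573 × 10^-3 × 100.09 = 0.2575 g
% CaCO3 = 0.2575 / 0.4676 × 100 = 55.07 %

55.07 %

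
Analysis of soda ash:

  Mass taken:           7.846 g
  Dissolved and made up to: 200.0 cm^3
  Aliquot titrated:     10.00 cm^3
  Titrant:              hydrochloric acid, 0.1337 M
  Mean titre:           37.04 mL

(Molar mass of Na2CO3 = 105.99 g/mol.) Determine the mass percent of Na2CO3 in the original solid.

Na2CO3 + 2 HCl → 2 NaCl + H2O + CO2
n(HCl) per titration = 0.03704 × 0.1337 = 4.952 × 10^-3 mol
From the 1:2 ratio, n(Na2CO3) in each aliquot = 1/2 × 4.952 × 10^-3 = 2.476 × 10^-3 mol
n(Na2CO3) in the whole flask = 2.476 × 10^-3 × 200.0/10.00 = 0.04952 mol
mass of Na2CO3 = 0.04952 × 105.99 = 5.249 g
% Na2CO3 = 5.249 / 7.846 × 100 = 66.90 %

66.90 %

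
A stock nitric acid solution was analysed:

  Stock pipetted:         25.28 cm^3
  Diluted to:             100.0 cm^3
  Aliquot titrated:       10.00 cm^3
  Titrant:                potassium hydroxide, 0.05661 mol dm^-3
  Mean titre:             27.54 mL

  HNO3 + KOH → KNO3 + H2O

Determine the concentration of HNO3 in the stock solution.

n(KOH) = 0.02754 × 0.05661 = 1.559 × 10^-3 mol
n(HNO3) in the aliquot = 1.559 × 10^-3 mol (1:1 ratio)
[HNO3]_dilute = 1.559 × 10^-3 / 0.01000 = 0.1559 mol/L
Dilution factor = 100.0 / 25.28 = 3.956
[HNO3]_stock = 0.1559 × 3.956 = 0.6167 mol/L

0.6167 mol/L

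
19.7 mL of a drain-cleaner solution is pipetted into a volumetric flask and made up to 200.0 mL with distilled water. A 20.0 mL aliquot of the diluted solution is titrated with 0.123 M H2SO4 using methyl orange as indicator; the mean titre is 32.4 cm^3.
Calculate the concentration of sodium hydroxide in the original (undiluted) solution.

4.05 M

2 NaOH + H2SO4 → Na2SO4 + 2 H2O
n(H2SO4) = 0.0324 × 0.123 = 3.99 × 10^-3 mol
From the 2:1 ratio, n(NaOH) in the aliquot = 2/1 × 3.99 × 10^-3 = 7.97 × 10^-3 mol
[NaOH]_dilute = 7.97 × 10^-3 / 0.0200 = 0.399 mol/L
Dilution factor = 200.0 / 19.7 = 10.15
[NaOH]_stock = 0.399 × 10.15 = 4.05 mol/L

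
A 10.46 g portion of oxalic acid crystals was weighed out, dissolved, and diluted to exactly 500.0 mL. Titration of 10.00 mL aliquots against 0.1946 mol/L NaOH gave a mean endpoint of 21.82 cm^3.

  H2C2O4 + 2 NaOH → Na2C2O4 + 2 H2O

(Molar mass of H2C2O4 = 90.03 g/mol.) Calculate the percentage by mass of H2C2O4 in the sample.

n(NaOH) per titration = 0.02182 × 0.1946 = 4.246 × 10^-3 mol
From the 1:2 ratio, n(H2C2O4) in each aliquot = 1/2 × 4.246 × 10^-3 = 2.123 × 10^-3 mol
n(H2C2O4) in the whole flask = 2.123 × 10^-3 × 500.0/10.00 = 0.1062 mol
mass of H2C2O4 = 0.1062 × 90.03 = 9.557 g
% H2C2O4 = 9.557 / 10.46 × 100 = 91.37 %

91.37 %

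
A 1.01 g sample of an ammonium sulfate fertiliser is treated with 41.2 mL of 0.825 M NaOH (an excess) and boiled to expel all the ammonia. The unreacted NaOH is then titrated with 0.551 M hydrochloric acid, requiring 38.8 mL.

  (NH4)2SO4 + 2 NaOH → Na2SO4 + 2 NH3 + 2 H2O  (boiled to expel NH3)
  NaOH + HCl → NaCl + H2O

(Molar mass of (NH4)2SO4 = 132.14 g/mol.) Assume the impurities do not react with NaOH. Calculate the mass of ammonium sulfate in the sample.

0.833 g

n(NaOH) added = 0.0412 × 0.825 = 0.0340 mol
n(HCl) used in back-titration = 0.0388 × 0.551 = 0.0214 mol
n(NaOH) left over = 0.0214 mol (1:1 ratio)
n(NaOH) consumed by analyte = 0.0340 − 0.0214 = 0.0126 mol
From the 1:2 ratio, n((NH4)2SO4) = 1/2 × 0.0126 = 6.31 × 10^-3 mol
mass of (NH4)2SO4 = 6.31 × 10^-3 × 132.14 = 0.833 g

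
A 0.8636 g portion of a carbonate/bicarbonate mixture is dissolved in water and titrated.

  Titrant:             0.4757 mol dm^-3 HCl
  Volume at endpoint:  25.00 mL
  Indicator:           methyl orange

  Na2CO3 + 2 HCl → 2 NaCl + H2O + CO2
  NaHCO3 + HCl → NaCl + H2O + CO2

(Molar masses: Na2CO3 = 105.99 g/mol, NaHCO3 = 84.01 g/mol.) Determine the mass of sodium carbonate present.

n(HCl) = 0.02500 × 0.4757 = 0.01189 mol
Let x = n(Na2CO3), y = n(NaHCO3).
Titrant: 2x + 1y = 0.01189;  mass: 105.99x + 84.01y = 0.8636
Solving, x = 2.184 × 10^-3 mol, y = 7.524 × 10^-3 mol
mass of Na2CO3 = 2.184 × 10^-3 × 105.99 = 0.2315 g

0.2315 g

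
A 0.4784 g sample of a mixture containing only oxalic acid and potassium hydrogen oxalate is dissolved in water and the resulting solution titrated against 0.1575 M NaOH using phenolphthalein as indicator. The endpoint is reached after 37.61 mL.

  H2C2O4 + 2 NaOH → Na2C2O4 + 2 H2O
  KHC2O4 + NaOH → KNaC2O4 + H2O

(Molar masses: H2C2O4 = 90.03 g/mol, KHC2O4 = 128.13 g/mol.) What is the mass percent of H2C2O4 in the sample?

n(NaOH) = 0.03761 × 0.1575 = 5.924 × 10^-3 mol
Let x = n(H2C2O4), y = n(KHC2O4).
Titrant: 2x + 1y = 5.924 × 10^-3;  mass: 90.03x + 128.13y = 0.4784
Solving, x = 1.688 × 10^-3 mol, y = 2.548 × 10^-3 mol
mass of H2C2O4 = 1.688 × 10^-3 × 90.03 = 0.1520 g
% H2C2O4 = 0.1520 / 0.4784 × 100 = 31.77 %

31.77 %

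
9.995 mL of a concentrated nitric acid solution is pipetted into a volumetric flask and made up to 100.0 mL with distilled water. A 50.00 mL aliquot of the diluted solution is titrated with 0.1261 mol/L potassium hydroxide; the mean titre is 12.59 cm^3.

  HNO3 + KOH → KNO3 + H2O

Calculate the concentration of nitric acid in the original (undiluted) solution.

n(KOH) = 0.01259 × 0.1261 = 1.588 × 10^-3 mol
n(HNO3) in the aliquot = 1.588 × 10^-3 mol (1:1 ratio)
[HNO3]_dilute = 1.588 × 10^-3 / 0.05000 = 0.03175 mol/L
Dilution factor = 100.0 / 9.995 = 10.01
[HNO3]_stock = 0.03175 × 10.01 = 0.3177 mol/L

0.3177 mol/L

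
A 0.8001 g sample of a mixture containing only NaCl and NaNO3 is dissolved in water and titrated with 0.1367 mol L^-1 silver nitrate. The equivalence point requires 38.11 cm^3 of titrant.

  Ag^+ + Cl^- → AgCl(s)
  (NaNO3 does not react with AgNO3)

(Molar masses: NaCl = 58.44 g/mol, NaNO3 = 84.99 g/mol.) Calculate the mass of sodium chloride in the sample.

n(AgNO3) = 0.03811 × 0.1367 = 5.210 × 10^-3 mol
Let x = n(NaCl), y = n(NaNO3).
Titrant: 1x = 5.210 × 10^-3;  mass: 58.44x + 84.99y = 0.8001
Solving, x = 5.210 × 10^-3 mol, y = 5.832 × 10^-3 mol
mass of NaCl = 5.210 × 10^-3 × 58.44 = 0.3045 g

0.3045 g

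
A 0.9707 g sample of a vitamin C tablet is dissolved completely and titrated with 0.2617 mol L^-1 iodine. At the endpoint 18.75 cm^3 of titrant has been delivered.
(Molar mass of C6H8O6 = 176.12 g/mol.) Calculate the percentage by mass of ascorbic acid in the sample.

89.03 %

C6H8O6 + I2 → C6H6O6 + 2 HI
n(I2) = 0.01875 L × 0.2617 mol/L = 4.907 × 10^-3 mol
n(C6H8O6) = 4.907 × 10^-3 mol (1:1 ratio)
mass of C6H8O6 = 4.907 × 10^-3 × 176.12 g/mol = 0.8642 g
% C6H8O6 = 0.8642 / 0.9707 × 100 = 89.03 %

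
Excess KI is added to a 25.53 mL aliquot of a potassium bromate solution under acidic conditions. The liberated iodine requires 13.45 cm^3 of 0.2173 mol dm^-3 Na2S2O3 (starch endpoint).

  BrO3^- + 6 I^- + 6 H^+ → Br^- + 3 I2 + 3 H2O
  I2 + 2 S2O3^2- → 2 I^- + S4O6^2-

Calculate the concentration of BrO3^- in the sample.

n(S2O3^2-) = 0.01345 × 0.2173 = 2.923 × 10^-3 mol
n(I2) = n(S2O3^2-)/2 = 1.461 × 10^-3 mol
From the 1:3 ratio, n(BrO3^-) in the aliquot = 1/3 × 1.461 × 10^-3 = 4.871 × 10^-4 mol
[BrO3^-] = 4.871 × 10^-4 / 0.02553 = 0.01908 mol/L

0.01908 mol/L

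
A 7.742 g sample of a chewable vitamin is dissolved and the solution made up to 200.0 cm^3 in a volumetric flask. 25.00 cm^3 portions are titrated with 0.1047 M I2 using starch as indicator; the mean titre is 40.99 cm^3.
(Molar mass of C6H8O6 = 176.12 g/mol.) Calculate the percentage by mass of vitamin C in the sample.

78.10 %

C6H8O6 + I2 → C6H6O6 + 2 HI
n(I2) per titration = 0.04099 × 0.1047 = 4.292 × 10^-3 mol
n(C6H8O6) in each aliquot = 4.292 × 10^-3 mol (1:1 ratio)
n(C6H8O6) in the whole flask = 4.292 × 10^-3 × 200.0/25.00 = 0.03433 mol
mass of C6H8O6 = 0.03433 × 176.12 = 6.047 g
% C6H8O6 = 6.047 / 7.742 × 100 = 78.10 %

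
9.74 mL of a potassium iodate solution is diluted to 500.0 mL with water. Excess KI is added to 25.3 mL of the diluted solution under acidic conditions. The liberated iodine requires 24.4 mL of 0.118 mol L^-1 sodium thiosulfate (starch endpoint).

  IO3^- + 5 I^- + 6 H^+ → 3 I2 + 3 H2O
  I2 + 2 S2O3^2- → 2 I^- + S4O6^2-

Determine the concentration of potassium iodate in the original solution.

0.974 mol/L

n(S2O3^2-) = 0.0244 × 0.118 = 2.88 × 10^-3 mol
n(I2) = n(S2O3^2-)/2 = 1.44 × 10^-3 mol
From the 1:3 ratio, n(IO3^-) in the aliquot = 1/3 × 1.44 × 10^-3 = 4.80 × 10^-4 mol
[IO3^-]_dilute = 4.80 × 10^-4 / 0.0253 = 0.0190 mol/L
[IO3^-]_original = 0.0190 × 500.0/9.74 = 0.974 mol/L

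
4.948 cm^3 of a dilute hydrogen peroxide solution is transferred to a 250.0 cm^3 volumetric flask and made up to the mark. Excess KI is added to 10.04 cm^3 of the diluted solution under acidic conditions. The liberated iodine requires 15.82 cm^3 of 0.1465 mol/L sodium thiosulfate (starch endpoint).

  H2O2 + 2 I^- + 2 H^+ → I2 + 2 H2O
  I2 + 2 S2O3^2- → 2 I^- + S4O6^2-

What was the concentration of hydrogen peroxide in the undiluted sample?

n(S2O3^2-) = 0.01582 × 0.1465 = 2.318 × 10^-3 mol
n(I2) = n(S2O3^2-)/2 = 1.159 × 10^-3 mol
n(H2O2) in the aliquot = 1.159 × 10^-3 mol (1:1 ratio)
[H2O2]_dilute = 1.159 × 10^-3 / 0.01004 = 0.1154 mol/L
[H2O2]_original = 0.1154 × 250.0/4.948 = 5.832 mol/L

5.832 mol/L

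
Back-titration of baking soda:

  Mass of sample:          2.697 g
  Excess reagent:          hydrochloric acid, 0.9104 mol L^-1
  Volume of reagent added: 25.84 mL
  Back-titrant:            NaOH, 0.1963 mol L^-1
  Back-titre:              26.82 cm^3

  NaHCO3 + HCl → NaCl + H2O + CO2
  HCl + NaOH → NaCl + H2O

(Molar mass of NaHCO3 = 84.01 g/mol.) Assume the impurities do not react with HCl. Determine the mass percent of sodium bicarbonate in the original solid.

56.88 %

n(HCl) added = 0.02584 × 0.9104 = 0.02352 mol
n(NaOH) used in back-titration = 0.02682 × 0.1963 = 5.265 × 10^-3 mol
n(HCl) left over = 5.265 × 10^-3 mol (1:1 ratio)
n(HCl) consumed by analyte = 0.02352 − 5.265 × 10^-3 = 0.01826 mol
n(NaHCO3) = 0.01826 mol (1:1 ratio)
mass of NaHCO3 = 0.01826 × 84.01 = 1.534 g
% NaHCO3 = 1.534 / 2.697 × 100 = 56.88 %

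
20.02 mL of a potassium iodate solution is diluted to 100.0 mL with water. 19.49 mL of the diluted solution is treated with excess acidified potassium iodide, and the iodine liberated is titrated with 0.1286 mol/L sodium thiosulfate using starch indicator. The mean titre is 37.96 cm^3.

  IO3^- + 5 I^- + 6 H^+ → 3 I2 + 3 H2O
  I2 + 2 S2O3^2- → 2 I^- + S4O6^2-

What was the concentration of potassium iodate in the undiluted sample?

0.2085 mol/L

n(S2O3^2-) = 0.03796 × 0.1286 = 4.882 × 10^-3 mol
n(I2) = n(S2O3^2-)/2 = 2.441 × 10^-3 mol
From the 1:3 ratio, n(IO3^-) in the aliquot = 1/3 × 2.441 × 10^-3 = 8.136 × 10^-4 mol
[IO3^-]_dilute = 8.136 × 10^-4 / 0.01949 = 0.04174 mol/L
[IO3^-]_original = 0.04174 × 100.0/20.02 = 0.2085 mol/L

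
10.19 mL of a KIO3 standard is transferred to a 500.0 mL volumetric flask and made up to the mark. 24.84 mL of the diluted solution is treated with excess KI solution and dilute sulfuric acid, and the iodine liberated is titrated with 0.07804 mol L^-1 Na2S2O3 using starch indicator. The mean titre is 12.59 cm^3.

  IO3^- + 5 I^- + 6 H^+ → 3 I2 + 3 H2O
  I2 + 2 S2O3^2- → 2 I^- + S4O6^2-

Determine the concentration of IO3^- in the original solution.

0.3235 mol/L

n(S2O3^2-) = 0.01259 × 0.07804 = 9.825 × 10^-4 mol
n(I2) = n(S2O3^2-)/2 = 4.913 × 10^-4 mol
From the 1:3 ratio, n(IO3^-) in the aliquot = 1/3 × 4.913 × 10^-4 = 1.638 × 10^-4 mol
[IO3^-]_dilute = 1.638 × 10^-4 / 0.02484 = 0.006592 mol/L
[IO3^-]_original = 0.006592 × 500.0/10.19 = 0.3235 mol/L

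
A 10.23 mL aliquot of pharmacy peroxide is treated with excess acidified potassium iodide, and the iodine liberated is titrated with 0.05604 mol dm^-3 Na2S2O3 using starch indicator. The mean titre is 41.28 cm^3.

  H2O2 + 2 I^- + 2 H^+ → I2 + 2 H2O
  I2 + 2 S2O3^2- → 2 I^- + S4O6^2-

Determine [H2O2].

0.1131 mol/L

n(S2O3^2-) = 0.04128 × 0.05604 = 2.313 × 10^-3 mol
n(I2) = n(S2O3^2-)/2 = 1.157 × 10^-3 mol
n(H2O2) in the aliquot = 1.157 × 10^-3 mol (1:1 ratio)
[H2O2] = 1.157 × 10^-3 / 0.01023 = 0.1131 mol/L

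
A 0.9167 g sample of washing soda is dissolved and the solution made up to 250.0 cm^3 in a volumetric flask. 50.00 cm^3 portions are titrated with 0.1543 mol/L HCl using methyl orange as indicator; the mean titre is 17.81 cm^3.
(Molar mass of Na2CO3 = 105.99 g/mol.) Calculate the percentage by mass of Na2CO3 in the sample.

79.43 %

Na2CO3 + 2 HCl → 2 NaCl + H2O + CO2
n(HCl) per titration = 0.01781 × 0.1543 = 2.748 × 10^-3 mol
From the 1:2 ratio, n(Na2CO3) in each aliquot = 1/2 × 2.748 × 10^-3 = 1.374 × 10^-3 mol
n(Na2CO3) in the whole flask = 1.374 × 10^-3 × 250.0/50.00 = 6.870 × 10^-3 mol
mass of Na2CO3 = 6.870 × 10^-3 × 105.99 = 0.7282 g
% Na2CO3 = 0.7282 / 0.9167 × 100 = 79.43 %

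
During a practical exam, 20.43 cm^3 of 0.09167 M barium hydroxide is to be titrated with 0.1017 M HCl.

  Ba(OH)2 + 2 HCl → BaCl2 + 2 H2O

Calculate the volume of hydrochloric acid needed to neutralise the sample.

36.83 mL

n(Ba(OH)2) = 0.02043 L × 0.09167 mol/L = 1.873 × 10^-3 mol
From the 2:1 stoichiometry, n(HCl) = 2/1 × 1.873 × 10^-3 = 3.746 × 10^-3 mol
V(HCl) = 3.746 × 10^-3 mol / 0.1017 mol/L = 0.03683 L = 36.83 mL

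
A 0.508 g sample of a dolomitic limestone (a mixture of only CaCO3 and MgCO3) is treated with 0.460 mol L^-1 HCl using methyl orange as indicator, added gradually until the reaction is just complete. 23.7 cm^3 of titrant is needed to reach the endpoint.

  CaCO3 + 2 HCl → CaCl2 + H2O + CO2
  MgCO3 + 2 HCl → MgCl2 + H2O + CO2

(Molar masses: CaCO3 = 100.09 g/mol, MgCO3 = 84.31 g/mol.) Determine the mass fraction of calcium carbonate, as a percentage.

n(HCl) = 0.0237 × 0.460 = 0.0109 mol
Let x = n(CaCO3), y = n(MgCO3).
Titrant: 2x + 2y = 0.0109;  mass: 100.09x + 84.31y = 0.508
Solving, x = 3.07 × 10^-3 mol, y = 2.38 × 10^-3 mol
mass of CaCO3 = 3.07 × 10^-3 × 100.09 = 0.307 g
% CaCO3 = 0.307 / 0.508 × 100 = 60.5 %

60.5 %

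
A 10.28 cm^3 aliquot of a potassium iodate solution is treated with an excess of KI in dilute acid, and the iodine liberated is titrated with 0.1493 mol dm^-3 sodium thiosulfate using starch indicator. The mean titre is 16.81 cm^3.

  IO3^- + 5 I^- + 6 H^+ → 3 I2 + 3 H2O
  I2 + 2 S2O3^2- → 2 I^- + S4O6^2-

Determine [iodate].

0.04069 mol/L

n(S2O3^2-) = 0.01681 × 0.1493 = 2.510 × 10^-3 mol
n(I2) = n(S2O3^2-)/2 = 1.255 × 10^-3 mol
From the 1:3 ratio, n(IO3^-) in the aliquot = 1/3 × 1.255 × 10^-3 = 4.183 × 10^-4 mol
[IO3^-] = 4.183 × 10^-4 / 0.01028 = 0.04069 mol/L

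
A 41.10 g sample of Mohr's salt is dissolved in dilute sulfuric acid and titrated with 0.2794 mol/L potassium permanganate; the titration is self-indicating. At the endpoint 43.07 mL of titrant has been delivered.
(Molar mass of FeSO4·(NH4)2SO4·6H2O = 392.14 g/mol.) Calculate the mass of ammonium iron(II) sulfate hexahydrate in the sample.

23.59 g

MnO4^- + 5 Fe^2+ + 8 H^+ → Mn^2+ + 5 Fe^3+ + 4 H2O
n(KMnO4) = 0.04307 L × 0.2794 mol/L = 0.01203 mol
From the 5:1 ratio, n(FeSO4·(NH4)2SO4·6H2O) = 5/1 × 0.01203 = 0.06017 mol
mass of FeSO4·(NH4)2SO4·6H2O = 0.06017 × 392.14 g/mol = 23.59 g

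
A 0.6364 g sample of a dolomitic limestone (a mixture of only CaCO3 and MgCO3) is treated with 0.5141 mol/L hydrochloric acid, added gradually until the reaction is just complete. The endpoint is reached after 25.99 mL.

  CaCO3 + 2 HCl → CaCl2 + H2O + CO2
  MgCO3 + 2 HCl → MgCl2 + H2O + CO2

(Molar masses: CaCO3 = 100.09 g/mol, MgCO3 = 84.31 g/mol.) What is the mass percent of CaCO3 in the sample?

n(HCl) = 0.02599 × 0.5141 = 0.01336 mol
Let x = n(CaCO3), y = n(MgCO3).
Titrant: 2x + 2y = 0.01336;  mass: 100.09x + 84.31y = 0.6364
Solving, x = 4.635 × 10^-3 mol, y = 2.045 × 10^-3 mol
mass of CaCO3 = 4.635 × 10^-3 × 100.09 = 0.4640 g
% CaCO3 = 0.4640 / 0.6364 × 100 = 72.90 %

72.90 %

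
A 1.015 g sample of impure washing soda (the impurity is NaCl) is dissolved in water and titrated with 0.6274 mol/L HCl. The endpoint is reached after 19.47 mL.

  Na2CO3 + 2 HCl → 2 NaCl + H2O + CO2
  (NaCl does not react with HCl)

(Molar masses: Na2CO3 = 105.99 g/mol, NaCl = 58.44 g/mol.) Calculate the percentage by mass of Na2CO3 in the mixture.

63.78 %

n(HCl) = 0.01947 × 0.6274 = 0.01222 mol
Let x = n(Na2CO3), y = n(NaCl).
Titrant: 2x = 0.01222;  mass: 105.99x + 58.44y = 1.015
Solving, x = 6.108 × 10^-3 mol, y = 6.291 × 10^-3 mol
mass of Na2CO3 = 6.108 × 10^-3 × 105.99 = 0.6474 g
% Na2CO3 = 0.6474 / 1.015 × 100 = 63.78 %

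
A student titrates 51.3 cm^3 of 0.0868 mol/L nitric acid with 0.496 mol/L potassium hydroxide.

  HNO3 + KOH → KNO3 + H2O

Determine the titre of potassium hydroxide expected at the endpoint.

n(HNO3) = 0.0513 L × 0.0868 mol/L = 4.45 × 10^-3 mol
n(KOH) = 4.45 × 10^-3 mol (1:1 stoichiometry)
V(KOH) = 4.45 × 10^-3 mol / 0.496 mol/L = 0.00898 L = 8.98 mL

8.98 mL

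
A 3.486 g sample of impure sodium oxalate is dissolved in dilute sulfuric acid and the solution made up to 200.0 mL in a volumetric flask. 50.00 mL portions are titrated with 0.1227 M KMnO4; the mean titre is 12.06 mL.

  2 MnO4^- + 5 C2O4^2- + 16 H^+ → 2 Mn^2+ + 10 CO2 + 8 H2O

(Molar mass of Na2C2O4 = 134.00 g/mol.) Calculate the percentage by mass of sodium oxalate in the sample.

56.88 %

n(KMnO4) per titration = 0.01206 × 0.1227 = 1.480 × 10^-3 mol
From the 5:2 ratio, n(Na2C2O4) in each aliquot = 5/2 × 1.480 × 10^-3 = 3.699 × 10^-3 mol
n(Na2C2O4) in the whole flask = 3.699 × 10^-3 × 200.0/50.00 = 0.01480 mol
mass of Na2C2O4 = 0.01480 × 134.00 = 1.983 g
% Na2C2O4 = 1.983 / 3.486 × 100 = 56.88 %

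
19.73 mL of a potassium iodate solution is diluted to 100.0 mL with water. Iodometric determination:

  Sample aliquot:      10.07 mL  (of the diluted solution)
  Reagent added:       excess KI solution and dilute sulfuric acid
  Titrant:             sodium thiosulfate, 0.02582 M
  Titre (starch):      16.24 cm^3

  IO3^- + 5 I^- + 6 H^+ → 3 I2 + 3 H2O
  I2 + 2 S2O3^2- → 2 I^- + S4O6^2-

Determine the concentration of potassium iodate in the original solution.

0.03518 M

n(S2O3^2-) = 0.01624 × 0.02582 = 4.193 × 10^-4 mol
n(I2) = n(S2O3^2-)/2 = 2.097 × 10^-4 mol
From the 1:3 ratio, n(IO3^-) in the aliquot = 1/3 × 2.097 × 10^-4 = 6.989 × 10^-5 mol
[IO3^-]_dilute = 6.989 × 10^-5 / 0.01007 = 0.006940 mol/L
[IO3^-]_original = 0.006940 × 100.0/19.73 = 0.03518 mol/L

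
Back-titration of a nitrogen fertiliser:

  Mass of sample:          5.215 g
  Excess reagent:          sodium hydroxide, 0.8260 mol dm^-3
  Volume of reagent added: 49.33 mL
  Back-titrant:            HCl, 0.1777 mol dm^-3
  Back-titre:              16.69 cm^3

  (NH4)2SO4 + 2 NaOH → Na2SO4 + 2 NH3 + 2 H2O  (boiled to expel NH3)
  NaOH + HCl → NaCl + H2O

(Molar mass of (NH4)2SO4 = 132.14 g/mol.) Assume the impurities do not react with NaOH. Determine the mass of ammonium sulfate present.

n(NaOH) added = 0.04933 × 0.8260 = 0.04075 mol
n(HCl) used in back-titration = 0.01669 × 0.1777 = 2.966 × 10^-3 mol
n(NaOH) left over = 2.966 × 10^-3 mol (1:1 ratio)
n(NaOH) consumed by analyte = 0.04075 − 2.966 × 10^-3 = 0.03778 mol
From the 1:2 ratio, n((NH4)2SO4) = 1/2 × 0.03778 = 0.01889 mol
mass of (NH4)2SO4 = 0.01889 × 132.14 = 2.496 g

2.496 g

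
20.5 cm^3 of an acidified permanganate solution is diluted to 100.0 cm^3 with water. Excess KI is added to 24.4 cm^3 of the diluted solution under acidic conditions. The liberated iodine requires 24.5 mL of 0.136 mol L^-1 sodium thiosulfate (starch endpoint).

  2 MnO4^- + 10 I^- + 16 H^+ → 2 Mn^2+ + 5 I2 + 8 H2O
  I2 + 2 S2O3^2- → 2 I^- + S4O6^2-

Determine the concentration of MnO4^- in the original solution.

n(S2O3^2-) = 0.0245 × 0.136 = 3.33 × 10^-3 mol
n(I2) = n(S2O3^2-)/2 = 1.67 × 10^-3 mol
From the 2:5 ratio, n(MnO4^-) in the aliquot = 2/5 × 1.67 × 10^-3 = 6.66 × 10^-4 mol
[MnO4^-]_dilute = 6.66 × 10^-4 / 0.0244 = 0.0273 mol/L
[MnO4^-]_original = 0.0273 × 100.0/20.5 = 0.133 mol/L

0.133 mol/L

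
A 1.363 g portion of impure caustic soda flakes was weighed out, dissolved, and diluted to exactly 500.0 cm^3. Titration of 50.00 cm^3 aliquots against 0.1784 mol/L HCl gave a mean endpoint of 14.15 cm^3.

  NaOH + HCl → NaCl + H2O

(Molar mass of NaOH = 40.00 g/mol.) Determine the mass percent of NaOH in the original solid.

n(HCl) per titration = 0.01415 × 0.1784 = 2.524 × 10^-3 mol
n(NaOH) in each aliquot = 2.524 × 10^-3 mol (1:1 ratio)
n(NaOH) in the whole flask = 2.524 × 10^-3 × 500.0/50.00 = 0.02524 mol
mass of NaOH = 0.02524 × 40.00 = 1.010 g
% NaOH = 1.010 / 1.363 × 100 = 74.08 %

74.08 %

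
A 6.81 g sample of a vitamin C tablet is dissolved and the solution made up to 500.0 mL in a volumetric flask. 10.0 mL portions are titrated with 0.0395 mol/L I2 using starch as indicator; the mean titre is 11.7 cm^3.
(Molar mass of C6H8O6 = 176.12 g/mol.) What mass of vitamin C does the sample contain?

4.07 g

C6H8O6 + I2 → C6H6O6 + 2 HI
n(I2) per titration = 0.0117 × 0.0395 = 4.62 × 10^-4 mol
n(C6H8O6) in each aliquot = 4.62 × 10^-4 mol (1:1 ratio)
n(C6H8O6) in the whole flask = 4.62 × 10^-4 × 500.0/10.0 = 0.0231 mol
mass of C6H8O6 = 0.0231 × 176.12 = 4.07 g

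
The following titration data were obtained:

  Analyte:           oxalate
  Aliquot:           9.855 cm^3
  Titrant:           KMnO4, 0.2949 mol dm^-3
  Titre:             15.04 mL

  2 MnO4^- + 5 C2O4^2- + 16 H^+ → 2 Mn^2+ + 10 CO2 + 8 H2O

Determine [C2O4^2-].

1.125 mol/L

n(KMnO4) = 0.01504 L × 0.2949 mol/L = 4.435 × 10^-3 mol
From the 5:2 mole ratio, n(C2O4^2-) = 5/2 × 4.435 × 10^-3 = 0.01109 mol
[C2O4^2-] = 0.01109 mol / 0.009855 L = 1.125 mol/L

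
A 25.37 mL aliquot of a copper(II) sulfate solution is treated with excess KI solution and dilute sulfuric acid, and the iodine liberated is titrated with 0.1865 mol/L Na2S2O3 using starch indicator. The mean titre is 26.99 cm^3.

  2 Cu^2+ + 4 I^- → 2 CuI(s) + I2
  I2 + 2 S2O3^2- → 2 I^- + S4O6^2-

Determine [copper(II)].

0.1984 mol/L

n(S2O3^2-) = 0.02699 × 0.1865 = 5.034 × 10^-3 mol
n(I2) = n(S2O3^2-)/2 = 2.517 × 10^-3 mol
From the 2:1 ratio, n(Cu2+) in the aliquot = 2/1 × 2.517 × 10^-3 = 5.034 × 10^-3 mol
[Cu2+] = 5.034 × 10^-3 / 0.02537 = 0.1984 mol/L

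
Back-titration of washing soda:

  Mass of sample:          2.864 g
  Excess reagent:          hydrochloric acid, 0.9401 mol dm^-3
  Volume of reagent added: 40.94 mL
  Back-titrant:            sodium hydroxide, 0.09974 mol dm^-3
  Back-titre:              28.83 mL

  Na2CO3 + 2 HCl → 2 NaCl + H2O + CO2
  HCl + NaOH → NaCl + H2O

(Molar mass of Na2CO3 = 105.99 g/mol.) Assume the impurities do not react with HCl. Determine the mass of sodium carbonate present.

1.887 g

n(HCl) added = 0.04094 × 0.9401 = 0.03849 mol
n(NaOH) used in back-titration = 0.02883 × 0.09974 = 2.876 × 10^-3 mol
n(HCl) left over = 2.876 × 10^-3 mol (1:1 ratio)
n(HCl) consumed by analyte = 0.03849 − 2.876 × 10^-3 = 0.03561 mol
From the 1:2 ratio, n(Na2CO3) = 1/2 × 0.03561 = 0.01781 mol
mass of Na2CO3 = 0.01781 × 105.99 = 1.887 g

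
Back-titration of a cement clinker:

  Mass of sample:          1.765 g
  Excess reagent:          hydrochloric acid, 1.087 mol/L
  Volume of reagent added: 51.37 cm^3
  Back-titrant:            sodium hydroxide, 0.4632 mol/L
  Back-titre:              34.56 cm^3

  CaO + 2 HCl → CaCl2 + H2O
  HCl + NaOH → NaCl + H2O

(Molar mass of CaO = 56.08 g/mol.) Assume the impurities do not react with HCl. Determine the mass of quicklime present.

1.117 g

n(HCl) added = 0.05137 × 1.087 = 0.05584 mol
n(NaOH) used in back-titration = 0.03456 × 0.4632 = 0.01601 mol
n(HCl) left over = 0.01601 mol (1:1 ratio)
n(HCl) consumed by analyte = 0.05584 − 0.01601 = 0.03983 mol
From the 1:2 ratio, n(CaO) = 1/2 × 0.03983 = 0.01992 mol
mass of CaO = 0.01992 × 56.08 = 1.117 g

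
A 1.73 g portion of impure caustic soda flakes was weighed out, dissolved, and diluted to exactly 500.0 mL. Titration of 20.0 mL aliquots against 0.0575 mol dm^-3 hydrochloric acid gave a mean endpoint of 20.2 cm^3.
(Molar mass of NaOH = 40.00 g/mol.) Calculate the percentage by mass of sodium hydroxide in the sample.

67.1 %

NaOH + HCl → NaCl + H2O
n(HCl) per titration = 0.0202 × 0.0575 = 1.16 × 10^-3 mol
n(NaOH) in each aliquot = 1.16 × 10^-3 mol (1:1 ratio)
n(NaOH) in the whole flask = 1.16 × 10^-3 × 500.0/20.0 = 0.0290 mol
mass of NaOH = 0.0290 × 40.00 = 1.16 g
% NaOH = 1.16 / 1.73 × 100 = 67.1 %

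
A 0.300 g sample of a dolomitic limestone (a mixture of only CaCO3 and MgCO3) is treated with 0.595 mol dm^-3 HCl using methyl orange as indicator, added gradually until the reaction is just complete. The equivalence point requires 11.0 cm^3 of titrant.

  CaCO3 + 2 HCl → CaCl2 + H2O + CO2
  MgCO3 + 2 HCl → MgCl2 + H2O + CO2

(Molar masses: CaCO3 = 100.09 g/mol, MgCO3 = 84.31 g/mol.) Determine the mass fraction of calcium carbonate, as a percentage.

50.9 %

n(HCl) = 0.0110 × 0.595 = 6.54 × 10^-3 mol
Let x = n(CaCO3), y = n(MgCO3).
Titrant: 2x + 2y = 6.54 × 10^-3;  mass: 100.09x + 84.31y = 0.300
Solving, x = 1.53 × 10^-3 mol, y = 1.75 × 10^-3 mol
mass of CaCO3 = 1.53 × 10^-3 × 100.09 = 0.153 g
% CaCO3 = 0.153 / 0.300 × 100 = 50.9 %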